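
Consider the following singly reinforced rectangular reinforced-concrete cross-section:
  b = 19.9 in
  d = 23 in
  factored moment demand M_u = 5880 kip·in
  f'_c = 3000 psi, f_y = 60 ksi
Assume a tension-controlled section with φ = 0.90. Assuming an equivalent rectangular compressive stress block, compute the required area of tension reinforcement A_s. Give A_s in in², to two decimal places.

A_s ≈ 5.52 in²

M_n = M_u/φ = 5880/0.90 = 6533.33 kip·in.
From M_n = 0.85 f'_c a b (d − a/2):
a = d − √(d² − 2M_n/(0.85 f'_c b)) = 23 − √(23² − 2 × 6533.33/(0.85 × 3 × 19.9)) = 6.523 in.
A_s = 0.85 f'_c a b / f_y = 0.85 × 3 × 6.523 × 19.9 / 60 = 5.517 in².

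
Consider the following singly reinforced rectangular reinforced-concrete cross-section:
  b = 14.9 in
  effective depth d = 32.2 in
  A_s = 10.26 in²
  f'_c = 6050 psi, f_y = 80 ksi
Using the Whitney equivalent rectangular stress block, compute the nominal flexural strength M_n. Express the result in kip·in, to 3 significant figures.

M_n ≈ 22000 kip·in

T = A_s f_y = 10.26 × 80 = 820.8 kips.
a = T/(0.85 f'_c b) = 820.8/(0.85 × 6.05 × 14.9) = 10.712 in.
M_n = T(d − a/2) = 820.8 × (32.2 − 5.356) = 22033.6 kip·in.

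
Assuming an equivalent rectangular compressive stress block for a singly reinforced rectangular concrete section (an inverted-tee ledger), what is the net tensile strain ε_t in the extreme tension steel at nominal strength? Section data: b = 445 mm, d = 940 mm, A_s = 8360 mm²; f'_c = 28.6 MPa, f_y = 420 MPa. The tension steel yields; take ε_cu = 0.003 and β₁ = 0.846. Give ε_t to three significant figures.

a = A_s f_y/(0.85 f'_c b) = 324.57 mm.
β₁ = 0.846, so c = a/β₁ = 324.57/0.846 = 383.65 mm.
From the linear strain diagram with ε_cu = 0.003: ε_t = 0.003 (d − c)/c = 0.003 × (940 − 383.65)/383.65 = 0.00435.
ε_t is between 0.004 and 0.005 — transition zone.

ε_t ≈ 0.00435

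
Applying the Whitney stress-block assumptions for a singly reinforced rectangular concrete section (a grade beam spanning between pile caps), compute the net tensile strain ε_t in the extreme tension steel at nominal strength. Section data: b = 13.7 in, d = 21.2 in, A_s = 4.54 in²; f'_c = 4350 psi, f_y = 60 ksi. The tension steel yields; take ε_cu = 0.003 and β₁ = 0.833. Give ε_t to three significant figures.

ε_t ≈ 0.00685

a = A_s f_y/(0.85 f'_c b) = 5.377 in.
β₁ = 0.833, so c = a/β₁ = 5.377/0.833 = 6.455 in.
From the linear strain diagram with ε_cu = 0.003: ε_t = 0.003 (d − c)/c = 0.003 × (21.2 − 6.455)/6.455 = 0.00685.
Since ε_t ≥ 0.005, the section is tension-controlled.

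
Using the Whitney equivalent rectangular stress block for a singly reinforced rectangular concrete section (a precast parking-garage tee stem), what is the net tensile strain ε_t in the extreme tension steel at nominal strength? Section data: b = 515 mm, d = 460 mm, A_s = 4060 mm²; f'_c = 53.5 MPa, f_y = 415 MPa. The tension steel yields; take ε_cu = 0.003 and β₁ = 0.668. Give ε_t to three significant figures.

ε_t ≈ 0.00981

a = A_s f_y/(0.85 f'_c b) = 71.94 mm.
β₁ = 0.668, so c = a/β₁ = 71.94/0.668 = 107.69 mm.
From the linear strain diagram with ε_cu = 0.003: ε_t = 0.003 (d − c)/c = 0.003 × (460 − 107.69)/107.69 = 0.00981.
Since ε_t ≥ 0.005, the section is tension-controlled.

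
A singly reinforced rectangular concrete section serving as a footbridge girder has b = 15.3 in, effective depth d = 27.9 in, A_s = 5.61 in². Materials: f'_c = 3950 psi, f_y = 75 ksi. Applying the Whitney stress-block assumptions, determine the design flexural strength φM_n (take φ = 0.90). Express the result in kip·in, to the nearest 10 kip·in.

T = A_s f_y = 5.61 × 75 = 420.75 kips.
a = T/(0.85 f'_c b) = 420.75/(0.85 × 3.95 × 15.3) = 8.191 in.
M_n = T(d − a/2) = 420.75 × (27.9 − 4.0955) = 10015.7 kip·in.
φM_n = 0.90 × 10015.7 = 9014.1 kip·in.

φM_n ≈ 9010 kip·in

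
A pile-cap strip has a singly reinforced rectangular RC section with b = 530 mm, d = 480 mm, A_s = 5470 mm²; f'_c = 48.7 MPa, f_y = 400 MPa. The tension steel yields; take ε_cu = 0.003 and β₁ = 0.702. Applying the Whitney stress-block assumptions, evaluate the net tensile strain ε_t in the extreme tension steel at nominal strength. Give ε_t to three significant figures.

a = A_s f_y/(0.85 f'_c b) = 99.73 mm.
β₁ = 0.702, so c = a/β₁ = 99.73/0.702 = 142.07 mm.
From the linear strain diagram with ε_cu = 0.003: ε_t = 0.003 (d − c)/c = 0.003 × (480 − 142.07)/142.07 = 0.00714.
Since ε_t ≥ 0.005, the section is tension-controlled.

ε_t ≈ 0.00714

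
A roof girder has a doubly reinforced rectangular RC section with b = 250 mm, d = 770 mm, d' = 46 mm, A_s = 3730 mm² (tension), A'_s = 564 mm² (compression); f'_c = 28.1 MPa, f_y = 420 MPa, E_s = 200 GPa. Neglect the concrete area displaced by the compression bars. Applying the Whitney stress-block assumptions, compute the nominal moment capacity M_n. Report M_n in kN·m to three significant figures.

M_n ≈ 1050 kN·m

Assume both tension and compression steel yield.
Net tension couple steel: A_s − A'_s = 3166 mm².
a = (A_s − A'_s) f_y / (0.85 f'_c b) = 1329720/(0.85 × 28.1 × 250) = 222.69 mm.
c = a/β₁ = 222.69/0.849 = 262.30 mm; ε'_s = 0.003(c − d')/c = 0.0025 ≥ f_y/E_s = 0.0021, so compression steel does yield.
M_n = (A_s − A'_s) f_y (d − a/2) + A'_s f_y (d − d') = [1329720 × (770 − 111.345) + 236880 × (770 − 46)] × 10⁻⁶ = 875.83 + 171.50 = 1047.33 kN·m.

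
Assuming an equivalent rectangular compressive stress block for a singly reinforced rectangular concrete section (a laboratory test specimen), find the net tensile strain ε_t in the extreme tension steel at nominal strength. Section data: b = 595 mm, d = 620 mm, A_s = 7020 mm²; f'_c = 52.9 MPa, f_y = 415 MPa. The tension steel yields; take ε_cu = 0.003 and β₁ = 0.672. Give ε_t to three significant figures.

ε_t ≈ 0.00848

a = A_s f_y/(0.85 f'_c b) = 108.89 mm.
β₁ = 0.672, so c = a/β₁ = 108.89/0.672 = 162.04 mm.
From the linear strain diagram with ε_cu = 0.003: ε_t = 0.003 (d − c)/c = 0.003 × (620 − 162.04)/162.04 = 0.00848.
Since ε_t ≥ 0.005, the section is tension-controlled.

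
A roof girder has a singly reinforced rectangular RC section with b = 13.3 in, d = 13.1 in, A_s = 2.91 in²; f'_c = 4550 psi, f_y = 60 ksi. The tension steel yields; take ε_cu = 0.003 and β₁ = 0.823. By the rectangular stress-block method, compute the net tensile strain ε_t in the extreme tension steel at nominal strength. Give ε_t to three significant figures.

a = A_s f_y/(0.85 f'_c b) = 3.394 in.
β₁ = 0.823, so c = a/β₁ = 3.394/0.823 = 4.124 in.
From the linear strain diagram with ε_cu = 0.003: ε_t = 0.003 (d − c)/c = 0.003 × (13.1 − 4.124)/4.124 = 0.00653.
Since ε_t ≥ 0.005, the section is tension-controlled.

ε_t ≈ 0.00653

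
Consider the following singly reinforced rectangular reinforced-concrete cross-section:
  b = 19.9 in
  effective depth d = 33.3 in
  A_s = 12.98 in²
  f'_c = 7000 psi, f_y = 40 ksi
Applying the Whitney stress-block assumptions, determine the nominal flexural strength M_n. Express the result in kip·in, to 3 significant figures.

T = A_s f_y = 12.98 × 40 = 519.2 kips.
a = T/(0.85 f'_c b) = 519.2/(0.85 × 7 × 19.9) = 4.385 in.
M_n = T(d − a/2) = 519.2 × (33.3 − 2.1925) = 16151.0 kip·in.

M_n ≈ 16200 kip·in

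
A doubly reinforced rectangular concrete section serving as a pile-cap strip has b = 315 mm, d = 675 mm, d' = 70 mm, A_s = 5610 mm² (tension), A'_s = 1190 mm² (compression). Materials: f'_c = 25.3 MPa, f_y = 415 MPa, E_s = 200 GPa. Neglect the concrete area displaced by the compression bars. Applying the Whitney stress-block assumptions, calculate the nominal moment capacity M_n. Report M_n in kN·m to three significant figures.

Assume both tension and compression steel yield.
Net tension couple steel: A_s − A'_s = 4420 mm².
a = (A_s − A'_s) f_y / (0.85 f'_c b) = 1834300/(0.85 × 25.3 × 315) = 270.78 mm.
c = a/β₁ = 270.78/0.85 = 318.56 mm; ε'_s = 0.003(c − d')/c = 0.0023 ≥ f_y/E_s = 0.0021, so compression steel does yield.
M_n = (A_s − A'_s) f_y (d − a/2) + A'_s f_y (d − d') = [1834300 × (675 − 135.39) + 493850 × (675 − 70)] × 10⁻⁶ = 989.81 + 298.78 = 1288.59 kN·m.

M_n ≈ 1290 kN·m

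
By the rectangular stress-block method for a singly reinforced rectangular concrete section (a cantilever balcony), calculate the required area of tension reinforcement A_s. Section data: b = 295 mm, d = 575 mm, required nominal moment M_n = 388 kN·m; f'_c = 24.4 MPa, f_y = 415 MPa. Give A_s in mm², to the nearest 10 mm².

A_s ≈ 1820 mm²

With M_n = 0.85 f'_c a b (d − a/2), solve the quadratic for a:
a = d − √(d² − 2M_n/(0.85 f'_c b)) = 575 − √(575² − 2 × 388×10⁶/(0.85 × 24.4 × 295)) = 123.57 mm.
A_s = 0.85 f'_c a b / f_y = 0.85 × 24.4 × 123.57 × 295 / 415 = 1821.8 mm².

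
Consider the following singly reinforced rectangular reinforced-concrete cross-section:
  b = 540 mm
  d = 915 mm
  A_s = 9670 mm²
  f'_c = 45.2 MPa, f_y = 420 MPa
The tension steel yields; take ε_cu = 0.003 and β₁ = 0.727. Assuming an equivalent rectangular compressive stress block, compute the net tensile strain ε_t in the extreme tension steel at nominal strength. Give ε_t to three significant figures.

a = A_s f_y/(0.85 f'_c b) = 195.76 mm.
β₁ = 0.727, so c = a/β₁ = 195.76/0.727 = 269.27 mm.
From the linear strain diagram with ε_cu = 0.003: ε_t = 0.003 (d − c)/c = 0.003 × (915 − 269.27)/269.27 = 0.00719.
Since ε_t ≥ 0.005, the section is tension-controlled.

ε_t ≈ 0.00719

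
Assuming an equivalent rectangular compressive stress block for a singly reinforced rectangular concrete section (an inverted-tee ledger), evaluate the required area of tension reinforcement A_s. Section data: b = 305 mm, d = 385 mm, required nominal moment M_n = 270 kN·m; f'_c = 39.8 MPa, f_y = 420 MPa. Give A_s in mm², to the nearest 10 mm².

A_s ≈ 1850 mm²

With M_n = 0.85 f'_c a b (d − a/2), solve the quadratic for a:
a = d − √(d² − 2M_n/(0.85 f'_c b)) = 385 − √(385² − 2 × 270×10⁶/(0.85 × 39.8 × 305)) = 75.34 mm.
A_s = 0.85 f'_c a b / f_y = 0.85 × 39.8 × 75.34 × 305 / 420 = 1850.9 mm².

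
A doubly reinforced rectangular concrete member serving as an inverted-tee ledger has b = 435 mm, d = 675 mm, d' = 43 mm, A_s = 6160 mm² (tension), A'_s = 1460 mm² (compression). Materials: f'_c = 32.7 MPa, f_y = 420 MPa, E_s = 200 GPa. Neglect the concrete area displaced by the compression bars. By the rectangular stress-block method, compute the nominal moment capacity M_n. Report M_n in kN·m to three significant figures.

M_n ≈ 1560 kN·m

Assume both tension and compression steel yield.
Net tension couple steel: A_s − A'_s = 4700 mm².
a = (A_s − A'_s) f_y / (0.85 f'_c b) = 1974000/(0.85 × 32.7 × 435) = 163.26 mm.
c = a/β₁ = 163.26/0.816 = 200.07 mm; ε'_s = 0.003(c − d')/c = 0.0024 ≥ f_y/E_s = 0.0021, so compression steel does yield.
M_n = (A_s − A'_s) f_y (d − a/2) + A'_s f_y (d − d') = [1974000 × (675 − 81.63) + 613200 × (675 − 43)] × 10⁻⁶ = 1171.31 + 387.54 = 1558.85 kN·m.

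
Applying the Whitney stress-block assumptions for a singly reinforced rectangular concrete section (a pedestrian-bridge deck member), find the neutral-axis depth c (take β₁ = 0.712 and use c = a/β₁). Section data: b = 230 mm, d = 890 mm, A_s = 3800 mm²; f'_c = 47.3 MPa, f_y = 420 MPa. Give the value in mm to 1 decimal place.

c ≈ 242.4 mm

T = A_s f_y = 3800 × 420 = 1596000 N = 1596 kN.
Setting C = 0.85 f'_c a b equal to T: a = 1596000/(0.85 × 47.3 × 230) = 172.594 mm.
With β₁ = 0.712, c = a/β₁ = 172.594/0.712 = 242.4 mm.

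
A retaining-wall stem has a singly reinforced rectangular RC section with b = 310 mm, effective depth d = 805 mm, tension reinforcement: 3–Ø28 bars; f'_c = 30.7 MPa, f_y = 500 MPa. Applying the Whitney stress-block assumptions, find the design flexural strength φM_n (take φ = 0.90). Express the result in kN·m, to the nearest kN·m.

φM_n ≈ 622 kN·m

A_s = 3 × 616 = 1848 mm².
T = A_s f_y = 1848 × 500 = 924000 N = 924 kN.
From C = T: a = T/(0.85 f'_c b) = 924000/(0.85 × 30.7 × 310) = 114.22 mm.
M_n = T(d − a/2) = 924 kN × (805 − 57.11) mm = 691.05 kN·m.
φM_n = 0.90 × 691.05 = 621.95 kN·m.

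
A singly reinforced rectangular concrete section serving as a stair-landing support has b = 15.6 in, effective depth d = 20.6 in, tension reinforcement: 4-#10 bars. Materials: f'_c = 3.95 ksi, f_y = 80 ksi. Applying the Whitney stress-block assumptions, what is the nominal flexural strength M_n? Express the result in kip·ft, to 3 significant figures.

A_s = 4 × 1.27 = 5.08 in².
T = A_s f_y = 5.08 × 80 = 406.4 kips.
a = T/(0.85 f'_c b) = 406.4/(0.85 × 3.95 × 15.6) = 7.759 in.
M_n = T(d − a/2) = 406.4 × (20.6 − 3.8795) = 6795.2 kip·in = 6795.2/12 = 566.27 kip·ft.

M_n ≈ 566 kip·ft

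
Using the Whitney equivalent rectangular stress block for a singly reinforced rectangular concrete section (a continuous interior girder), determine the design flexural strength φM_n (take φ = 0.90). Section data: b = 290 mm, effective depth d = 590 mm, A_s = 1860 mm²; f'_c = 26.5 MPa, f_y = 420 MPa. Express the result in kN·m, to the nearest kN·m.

φM_n ≈ 373 kN·m

T = A_s f_y = 1860 × 420 = 781200 N = 781.2 kN.
From C = T: a = T/(0.85 f'_c b) = 781200/(0.85 × 26.5 × 290) = 119.59 mm.
M_n = T(d − a/2) = 781.2 kN × (590 − 59.795) mm = 414.20 kN·m.
φM_n = 0.90 × 414.20 = 372.78 kN·m.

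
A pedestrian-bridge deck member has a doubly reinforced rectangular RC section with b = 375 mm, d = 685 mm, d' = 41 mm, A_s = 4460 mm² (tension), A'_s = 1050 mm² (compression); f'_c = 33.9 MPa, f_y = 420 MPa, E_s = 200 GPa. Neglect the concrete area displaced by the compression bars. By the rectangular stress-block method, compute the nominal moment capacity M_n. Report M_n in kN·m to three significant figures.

M_n ≈ 1170 kN·m

Assume both tension and compression steel yield.
Net tension couple steel: A_s − A'_s = 3410 mm².
a = (A_s − A'_s) f_y / (0.85 f'_c b) = 1432200/(0.85 × 33.9 × 375) = 132.54 mm.
c = a/β₁ = 132.54/0.808 = 164.03 mm; ε'_s = 0.003(c − d')/c = 0.0023 ≥ f_y/E_s = 0.0021, so compression steel does yield.
M_n = (A_s − A'_s) f_y (d − a/2) + A'_s f_y (d − d') = [1432200 × (685 − 66.27) + 441000 × (685 − 41)] × 10⁻⁶ = 886.15 + 284.00 = 1170.15 kN·m.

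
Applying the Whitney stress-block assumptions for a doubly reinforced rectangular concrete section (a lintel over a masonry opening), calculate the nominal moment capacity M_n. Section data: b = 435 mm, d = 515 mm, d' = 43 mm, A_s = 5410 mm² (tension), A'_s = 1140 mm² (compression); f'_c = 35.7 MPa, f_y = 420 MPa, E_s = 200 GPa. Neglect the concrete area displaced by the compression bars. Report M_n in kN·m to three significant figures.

Assume both tension and compression steel yield.
Net tension couple steel: A_s − A'_s = 4270 mm².
a = (A_s − A'_s) f_y / (0.85 f'_c b) = 1793400/(0.85 × 35.7 × 435) = 135.86 mm.
c = a/β₁ = 135.86/0.795 = 170.89 mm; ε'_s = 0.003(c − d')/c = 0.0022 ≥ f_y/E_s = 0.0021, so compression steel does yield.
M_n = (A_s − A'_s) f_y (d − a/2) + A'_s f_y (d − d') = [1793400 × (515 − 67.93) + 478800 × (515 − 43)] × 10⁻⁶ = 801.78 + 225.99 = 1027.77 kN·m.

M_n ≈ 1030 kN·m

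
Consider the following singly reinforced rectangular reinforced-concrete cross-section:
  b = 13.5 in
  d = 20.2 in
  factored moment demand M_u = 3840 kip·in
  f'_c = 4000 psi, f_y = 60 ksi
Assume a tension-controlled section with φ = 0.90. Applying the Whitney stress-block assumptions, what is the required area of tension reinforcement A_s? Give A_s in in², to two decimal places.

M_n = M_u/φ = 3840/0.90 = 4266.67 kip·in.
From M_n = 0.85 f'_c a b (d − a/2):
a = d − √(d² − 2M_n/(0.85 f'_c b)) = 20.2 − √(20.2² − 2 × 4266.67/(0.85 × 4 × 13.5)) = 5.296 in.
A_s = 0.85 f'_c a b / f_y = 0.85 × 4 × 5.296 × 13.5 / 60 = 4.051 in².

A_s ≈ 4.05 in²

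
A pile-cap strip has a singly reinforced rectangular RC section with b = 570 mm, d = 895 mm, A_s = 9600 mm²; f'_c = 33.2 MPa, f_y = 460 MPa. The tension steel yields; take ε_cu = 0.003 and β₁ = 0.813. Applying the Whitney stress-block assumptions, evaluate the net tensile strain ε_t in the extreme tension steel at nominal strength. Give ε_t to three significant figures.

ε_t ≈ 0.00495

a = A_s f_y/(0.85 f'_c b) = 274.53 mm.
β₁ = 0.813, so c = a/β₁ = 274.53/0.813 = 337.68 mm.
From the linear strain diagram with ε_cu = 0.003: ε_t = 0.003 (d − c)/c = 0.003 × (895 − 337.68)/337.68 = 0.00495.
ε_t is between 0.004 and 0.005 — transition zone.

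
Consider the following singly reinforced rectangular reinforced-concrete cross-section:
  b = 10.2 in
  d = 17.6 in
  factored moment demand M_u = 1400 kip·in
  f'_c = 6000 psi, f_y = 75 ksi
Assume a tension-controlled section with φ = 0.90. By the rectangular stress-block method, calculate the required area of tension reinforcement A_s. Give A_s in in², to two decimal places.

M_n = M_u/φ = 1400/0.90 = 1555.56 kip·in.
From M_n = 0.85 f'_c a b (d − a/2):
a = d − √(d² − 2M_n/(0.85 f'_c b)) = 17.6 − √(17.6² − 2 × 1555.56/(0.85 × 6 × 10.2)) = 1.790 in.
A_s = 0.85 f'_c a b / f_y = 0.85 × 6 × 1.790 × 10.2 / 75 = 1.242 in².

A_s ≈ 1.24 in²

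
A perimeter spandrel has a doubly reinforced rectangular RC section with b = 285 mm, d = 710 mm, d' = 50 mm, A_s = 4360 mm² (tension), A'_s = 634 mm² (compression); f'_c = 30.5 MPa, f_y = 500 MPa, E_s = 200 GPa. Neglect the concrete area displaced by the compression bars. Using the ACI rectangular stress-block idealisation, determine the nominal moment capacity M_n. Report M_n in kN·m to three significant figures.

Assume both tension and compression steel yield.
Net tension couple steel: A_s − A'_s = 3726 mm².
a = (A_s − A'_s) f_y / (0.85 f'_c b) = 1863000/(0.85 × 30.5 × 285) = 252.14 mm.
c = a/β₁ = 252.14/0.832 = 303.05 mm; ε'_s = 0.003(c − d')/c = 0.0025 ≥ f_y/E_s = 0.0025, so compression steel does yield.
M_n = (A_s − A'_s) f_y (d − a/2) + A'_s f_y (d − d') = [1863000 × (710 − 126.07) + 317000 × (710 − 50)] × 10⁻⁶ = 1087.86 + 209.22 = 1297.08 kN·m.

M_n ≈ 1300 kN·m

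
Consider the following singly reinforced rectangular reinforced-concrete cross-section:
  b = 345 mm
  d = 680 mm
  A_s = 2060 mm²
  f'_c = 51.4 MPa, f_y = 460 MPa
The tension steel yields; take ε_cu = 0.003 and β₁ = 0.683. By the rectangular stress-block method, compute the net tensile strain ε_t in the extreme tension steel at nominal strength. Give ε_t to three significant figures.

ε_t ≈ 0.0192

a = A_s f_y/(0.85 f'_c b) = 62.87 mm.
β₁ = 0.683, so c = a/β₁ = 62.87/0.683 = 92.05 mm.
From the linear strain diagram with ε_cu = 0.003: ε_t = 0.003 (d − c)/c = 0.003 × (680 − 92.05)/92.05 = 0.0192.
Since ε_t ≥ 0.005, the section is tension-controlled.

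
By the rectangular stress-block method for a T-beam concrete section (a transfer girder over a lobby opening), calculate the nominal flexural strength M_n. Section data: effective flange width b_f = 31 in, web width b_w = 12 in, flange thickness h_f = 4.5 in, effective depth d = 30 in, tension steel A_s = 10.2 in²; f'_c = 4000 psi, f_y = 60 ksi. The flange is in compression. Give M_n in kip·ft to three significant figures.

M_n ≈ 1370 kip·ft

Tension: T = A_s f_y = 10.2 × 60 = 612 kips.
Try a within the flange: a = T/(0.85 f'_c b_f) = 612/(0.85 × 4 × 31) = 5.806 in.
a = 5.806 > h_f = 4.5 in: the block extends into the web. Split into flange-overhang and web parts.
C_f = 0.85 f'_c (b_f − b_w) h_f = 0.85 × 4 × (31 − 12) × 4.5 = 290.7 kips.
Remaining web compression depth: a_w = (T − C_f)/(0.85 f'_c b_w) = (612 − 290.7)/(0.85 × 4 × 12) = 7.875 in.
M_n = C_f(d − h_f/2) + (T − C_f)(d − a_w/2) = 290.7 × (30 − 2.25) + 321.3 × (30 − 3.9375) = 8066.9 + 8373.9 = 16440.8 kip·in.
M_n = 16440.8/12 = 1370.07 kip·ft.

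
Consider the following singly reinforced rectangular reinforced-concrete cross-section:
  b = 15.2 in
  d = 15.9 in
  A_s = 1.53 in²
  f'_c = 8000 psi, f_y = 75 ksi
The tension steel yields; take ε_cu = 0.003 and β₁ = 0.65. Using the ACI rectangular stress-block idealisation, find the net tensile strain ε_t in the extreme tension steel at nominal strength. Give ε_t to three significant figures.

a = A_s f_y/(0.85 f'_c b) = 1.110 in.
β₁ = 0.65, so c = a/β₁ = 1.110/0.65 = 1.708 in.
From the linear strain diagram with ε_cu = 0.003: ε_t = 0.003 (d − c)/c = 0.003 × (15.9 − 1.708)/1.708 = 0.0249.
Since ε_t ≥ 0.005, the section is tension-controlled.

ε_t ≈ 0.0249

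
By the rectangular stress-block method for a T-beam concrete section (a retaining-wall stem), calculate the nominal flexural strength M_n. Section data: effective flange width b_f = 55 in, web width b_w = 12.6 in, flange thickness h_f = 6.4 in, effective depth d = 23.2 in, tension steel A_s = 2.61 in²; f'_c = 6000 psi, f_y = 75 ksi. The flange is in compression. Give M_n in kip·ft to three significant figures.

M_n ≈ 373 kip·ft

Tension: T = A_s f_y = 2.61 × 75 = 195.75 kips.
Try a within the flange: a = T/(0.85 f'_c b_f) = 195.75/(0.85 × 6 × 55) = 0.698 in.
Since a = 0.698 ≤ h_f = 6.4 in, the stress block lies entirely in the flange; analyse as a rectangular beam of width b_f.
M_n = T(d − a/2) = 195.75 × (23.2 − 0.349) = 4473.1 kip·in.
M_n = 4473.1/12 = 372.76 kip·ft.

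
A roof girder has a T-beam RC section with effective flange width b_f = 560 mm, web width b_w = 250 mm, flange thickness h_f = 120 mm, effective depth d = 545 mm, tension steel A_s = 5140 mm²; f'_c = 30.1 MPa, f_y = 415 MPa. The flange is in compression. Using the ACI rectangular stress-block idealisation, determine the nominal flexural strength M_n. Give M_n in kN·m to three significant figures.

Tension: T = A_s f_y = 5140 × 415 = 2133100 N.
Try a within the flange: a = T/(0.85 f'_c b_f) = 2133100/(0.85 × 30.1 × 560) = 148.88 mm.
a = 148.88 > h_f = 120 mm: the block extends into the web. Split into flange-overhang and web parts.
C_f = 0.85 f'_c (b_f − b_w) h_f = 0.85 × 30.1 × (560 − 250) × 120 = 951762 N.
Remaining web compression depth: a_w = (T − C_f)/(0.85 f'_c b_w) = (2133100 − 951762)/(0.85 × 30.1 × 250) = 184.69 mm.
M_n = C_f(d − h_f/2) + (T − C_f)(d − a_w/2) = 951762 × (545 − 60) + 1181338 × (545 − 92.345) = 461.60 + 534.74 = 996.34 × 10⁶ N·mm.
M_n = 996.34 kN·m.

M_n ≈ 996 kN·m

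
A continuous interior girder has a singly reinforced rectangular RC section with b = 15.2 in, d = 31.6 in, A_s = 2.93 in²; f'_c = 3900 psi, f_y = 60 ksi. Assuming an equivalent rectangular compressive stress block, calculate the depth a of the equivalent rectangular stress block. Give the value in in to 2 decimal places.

a ≈ 3.49 in

T = A_s f_y = 2.93 × 60 = 175.8 kips.
a = T/(0.85 f'_c b) = 175.8/(0.85 × 3.9 × 15.2) = 3.49 in.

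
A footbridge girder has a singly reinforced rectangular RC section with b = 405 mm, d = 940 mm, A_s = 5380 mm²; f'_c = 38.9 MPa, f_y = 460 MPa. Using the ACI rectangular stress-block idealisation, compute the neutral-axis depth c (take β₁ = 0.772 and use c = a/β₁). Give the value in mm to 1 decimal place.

T = A_s f_y = 5380 × 460 = 2474800 N = 2474.8 kN.
Setting C = 0.85 f'_c a b equal to T: a = 2474800/(0.85 × 38.9 × 405) = 184.806 mm.
With β₁ = 0.772, c = a/β₁ = 184.806/0.772 = 239.4 mm.

c ≈ 239.4 mm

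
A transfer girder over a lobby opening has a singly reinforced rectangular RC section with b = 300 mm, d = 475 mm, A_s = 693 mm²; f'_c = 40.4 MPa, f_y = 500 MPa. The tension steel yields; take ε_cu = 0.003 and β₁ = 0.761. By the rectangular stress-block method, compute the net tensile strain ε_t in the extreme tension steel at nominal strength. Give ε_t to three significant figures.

a = A_s f_y/(0.85 f'_c b) = 33.63 mm.
β₁ = 0.761, so c = a/β₁ = 33.63/0.761 = 44.19 mm.
From the linear strain diagram with ε_cu = 0.003: ε_t = 0.003 (d − c)/c = 0.003 × (475 − 44.19)/44.19 = 0.0292.
Since ε_t ≥ 0.005, the section is tension-controlled.

ε_t ≈ 0.0292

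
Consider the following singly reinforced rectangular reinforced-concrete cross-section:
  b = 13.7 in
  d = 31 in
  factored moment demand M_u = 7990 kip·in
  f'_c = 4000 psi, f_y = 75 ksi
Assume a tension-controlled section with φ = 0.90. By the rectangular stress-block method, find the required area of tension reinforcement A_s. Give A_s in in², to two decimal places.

A_s ≈ 4.30 in²

M_n = M_u/φ = 7990/0.90 = 8877.78 kip·in.
From M_n = 0.85 f'_c a b (d − a/2):
a = d − √(d² − 2M_n/(0.85 f'_c b)) = 31 − √(31² − 2 × 8877.78/(0.85 × 4 × 13.7)) = 6.921 in.
A_s = 0.85 f'_c a b / f_y = 0.85 × 4 × 6.921 × 13.7 / 75 = 4.298 in².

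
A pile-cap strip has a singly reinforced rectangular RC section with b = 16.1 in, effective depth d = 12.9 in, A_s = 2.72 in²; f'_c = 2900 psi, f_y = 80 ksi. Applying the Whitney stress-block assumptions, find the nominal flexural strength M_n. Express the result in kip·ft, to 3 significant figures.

M_n ≈ 184 kip·ft

T = A_s f_y = 2.72 × 80 = 217.6 kips.
a = T/(0.85 f'_c b) = 217.6/(0.85 × 2.9 × 16.1) = 5.483 in.
M_n = T(d − a/2) = 217.6 × (12.9 − 2.7415) = 2210.5 kip·in = 2210.5/12 = 184.21 kip·ft.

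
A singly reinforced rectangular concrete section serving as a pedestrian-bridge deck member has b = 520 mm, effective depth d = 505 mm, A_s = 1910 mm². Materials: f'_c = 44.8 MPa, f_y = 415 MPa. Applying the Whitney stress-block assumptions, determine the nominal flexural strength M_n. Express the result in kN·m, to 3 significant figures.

M_n ≈ 384 kN·m

T = A_s f_y = 1910 × 415 = 792650 N = 792.65 kN.
From C = T: a = T/(0.85 f'_c b) = 792650/(0.85 × 44.8 × 520) = 40.03 mm.
M_n = T(d − a/2) = 792.65 kN × (505 − 20.015) mm = 384.42 kN·m.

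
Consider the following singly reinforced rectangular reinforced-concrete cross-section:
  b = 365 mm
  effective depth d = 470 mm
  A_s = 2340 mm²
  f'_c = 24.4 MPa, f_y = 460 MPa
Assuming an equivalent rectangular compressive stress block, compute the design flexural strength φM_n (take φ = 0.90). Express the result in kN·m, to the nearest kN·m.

φM_n ≈ 386 kN·m

T = A_s f_y = 2340 × 460 = 1076400 N = 1076.4 kN.
From C = T: a = T/(0.85 f'_c b) = 1076400/(0.85 × 24.4 × 365) = 142.19 mm.
M_n = T(d − a/2) = 1076.4 kN × (470 − 71.095) mm = 429.38 kN·m.
φM_n = 0.90 × 429.38 = 386.44 kN·m.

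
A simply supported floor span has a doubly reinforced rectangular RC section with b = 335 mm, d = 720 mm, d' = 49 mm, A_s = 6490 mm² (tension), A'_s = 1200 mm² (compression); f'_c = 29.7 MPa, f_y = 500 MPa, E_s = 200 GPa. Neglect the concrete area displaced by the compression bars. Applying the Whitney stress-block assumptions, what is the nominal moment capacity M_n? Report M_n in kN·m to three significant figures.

M_n ≈ 1890 kN·m

Assume both tension and compression steel yield.
Net tension couple steel: A_s − A'_s = 5290 mm².
a = (A_s − A'_s) f_y / (0.85 f'_c b) = 2645000/(0.85 × 29.7 × 335) = 312.76 mm.
c = a/β₁ = 312.76/0.838 = 373.22 mm; ε'_s = 0.003(c − d')/c = 0.0026 ≥ f_y/E_s = 0.0025, so compression steel does yield.
M_n = (A_s − A'_s) f_y (d − a/2) + A'_s f_y (d − d') = [2645000 × (720 − 156.38) + 600000 × (720 − 49)] × 10⁻⁶ = 1490.77 + 402.60 = 1893.37 kN·m.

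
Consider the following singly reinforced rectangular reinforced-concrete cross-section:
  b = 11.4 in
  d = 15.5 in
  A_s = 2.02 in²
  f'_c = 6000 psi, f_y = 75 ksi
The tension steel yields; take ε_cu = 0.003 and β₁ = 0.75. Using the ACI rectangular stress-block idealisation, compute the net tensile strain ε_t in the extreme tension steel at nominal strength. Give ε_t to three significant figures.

ε_t ≈ 0.0104

a = A_s f_y/(0.85 f'_c b) = 2.606 in.
β₁ = 0.75, so c = a/β₁ = 2.606/0.75 = 3.475 in.
From the linear strain diagram with ε_cu = 0.003: ε_t = 0.003 (d − c)/c = 0.003 × (15.5 − 3.475)/3.475 = 0.0104.
Since ε_t ≥ 0.005, the section is tension-controlled.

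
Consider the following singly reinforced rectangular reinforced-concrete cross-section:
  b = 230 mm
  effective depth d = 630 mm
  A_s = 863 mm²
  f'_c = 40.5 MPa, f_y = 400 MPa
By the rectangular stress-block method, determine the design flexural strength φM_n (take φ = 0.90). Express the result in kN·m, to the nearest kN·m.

T = A_s f_y = 863 × 400 = 345200 N = 345.2 kN.
From C = T: a = T/(0.85 f'_c b) = 345200/(0.85 × 40.5 × 230) = 43.60 mm.
M_n = T(d − a/2) = 345.2 kN × (630 − 21.8) mm = 209.95 kN·m.
φM_n = 0.90 × 209.95 = 188.96 kN·m.

φM_n ≈ 189 kN·m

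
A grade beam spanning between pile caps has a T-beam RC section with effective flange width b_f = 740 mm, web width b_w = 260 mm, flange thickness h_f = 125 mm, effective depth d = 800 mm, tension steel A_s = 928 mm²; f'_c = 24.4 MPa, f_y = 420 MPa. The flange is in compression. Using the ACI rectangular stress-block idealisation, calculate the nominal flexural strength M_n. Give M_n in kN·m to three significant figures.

M_n ≈ 307 kN·m

Tension: T = A_s f_y = 928 × 420 = 389760 N.
Try a within the flange: a = T/(0.85 f'_c b_f) = 389760/(0.85 × 24.4 × 740) = 25.40 mm.
Since a = 25.40 ≤ h_f = 125 mm, the stress block lies entirely in the flange; analyse as a rectangular beam of width b_f.
M_n = T(d − a/2) = 389760 × (800 − 12.7) = 306.86 × 10⁶ N·mm.
M_n = 306.86 kN·m.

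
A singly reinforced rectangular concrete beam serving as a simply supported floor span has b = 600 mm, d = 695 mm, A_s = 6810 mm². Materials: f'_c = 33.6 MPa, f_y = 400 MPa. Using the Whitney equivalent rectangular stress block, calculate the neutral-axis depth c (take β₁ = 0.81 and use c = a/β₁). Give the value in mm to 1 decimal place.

T = A_s f_y = 6810 × 400 = 2724000 N = 2724 kN.
Setting C = 0.85 f'_c a b equal to T: a = 2724000/(0.85 × 33.6 × 600) = 158.964 mm.
With β₁ = 0.81, c = a/β₁ = 158.964/0.81 = 196.3 mm.

c ≈ 196.3 mm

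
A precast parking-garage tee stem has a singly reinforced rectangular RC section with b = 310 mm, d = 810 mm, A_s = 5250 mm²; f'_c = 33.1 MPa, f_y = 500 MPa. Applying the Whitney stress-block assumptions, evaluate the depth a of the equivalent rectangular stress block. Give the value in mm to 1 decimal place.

a ≈ 301.0 mm

T = A_s f_y = 5250 × 500 = 2625000 N = 2625 kN.
Setting C = 0.85 f'_c a b equal to T: a = 2625000/(0.85 × 33.1 × 310) = 301.0 mm.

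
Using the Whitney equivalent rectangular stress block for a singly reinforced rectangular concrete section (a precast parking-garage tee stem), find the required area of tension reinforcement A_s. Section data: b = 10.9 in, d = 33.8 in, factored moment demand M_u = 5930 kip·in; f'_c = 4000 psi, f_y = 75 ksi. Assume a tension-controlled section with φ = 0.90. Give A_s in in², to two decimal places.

M_n = M_u/φ = 5930/0.90 = 6588.89 kip·in.
From M_n = 0.85 f'_c a b (d − a/2):
a = d − √(d² − 2M_n/(0.85 f'_c b)) = 33.8 − √(33.8² − 2 × 6588.89/(0.85 × 4 × 10.9)) = 5.749 in.
A_s = 0.85 f'_c a b / f_y = 0.85 × 4 × 5.749 × 10.9 / 75 = 2.841 in².

A_s ≈ 2.84 in²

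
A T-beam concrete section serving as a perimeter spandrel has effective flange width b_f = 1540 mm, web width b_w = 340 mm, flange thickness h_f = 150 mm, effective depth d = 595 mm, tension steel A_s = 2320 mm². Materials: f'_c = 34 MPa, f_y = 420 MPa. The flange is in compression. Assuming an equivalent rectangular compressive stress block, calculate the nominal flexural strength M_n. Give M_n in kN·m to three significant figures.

M_n ≈ 569 kN·m

Tension: T = A_s f_y = 2320 × 420 = 974400 N.
Try a within the flange: a = T/(0.85 f'_c b_f) = 974400/(0.85 × 34 × 1540) = 21.89 mm.
Since a = 21.89 ≤ h_f = 150 mm, the stress block lies entirely in the flange; analyse as a rectangular beam of width b_f.
M_n = T(d − a/2) = 974400 × (595 − 10.945) = 569.10 × 10⁶ N·mm.
M_n = 569.10 kN·m.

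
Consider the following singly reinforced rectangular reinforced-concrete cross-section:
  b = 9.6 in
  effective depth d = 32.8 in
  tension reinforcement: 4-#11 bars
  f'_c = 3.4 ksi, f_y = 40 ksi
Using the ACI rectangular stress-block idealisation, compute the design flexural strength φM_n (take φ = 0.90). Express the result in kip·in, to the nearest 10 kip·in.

A_s = 4 × 1.56 = 6.24 in².
T = A_s f_y = 6.24 × 40 = 249.6 kips.
a = T/(0.85 f'_c b) = 249.6/(0.85 × 3.4 × 9.6) = 8.997 in.
M_n = T(d − a/2) = 249.6 × (32.8 − 4.4985) = 7064.1 kip·in.
φM_n = 0.90 × 7064.1 = 6357.7 kip·in.

φM_n ≈ 6360 kip·in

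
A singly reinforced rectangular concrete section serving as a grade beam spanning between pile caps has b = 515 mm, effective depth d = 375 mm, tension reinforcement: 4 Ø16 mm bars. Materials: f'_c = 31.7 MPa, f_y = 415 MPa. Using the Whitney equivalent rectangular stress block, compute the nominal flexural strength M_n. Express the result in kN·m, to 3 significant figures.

M_n ≈ 121 kN·m

A_s = 4 × 201 = 804 mm².
T = A_s f_y = 804 × 415 = 333660 N = 333.66 kN.
From C = T: a = T/(0.85 f'_c b) = 333660/(0.85 × 31.7 × 515) = 24.04 mm.
M_n = T(d − a/2) = 333.66 kN × (375 − 12.02) mm = 121.11 kN·m.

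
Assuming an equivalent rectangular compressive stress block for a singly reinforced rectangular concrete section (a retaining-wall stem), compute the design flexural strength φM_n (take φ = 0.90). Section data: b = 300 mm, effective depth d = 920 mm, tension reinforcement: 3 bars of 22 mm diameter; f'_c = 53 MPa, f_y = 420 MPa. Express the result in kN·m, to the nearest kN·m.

A_s = 3 × 380 = 1140 mm².
T = A_s f_y = 1140 × 420 = 478800 N = 478.8 kN.
From C = T: a = T/(0.85 f'_c b) = 478800/(0.85 × 53 × 300) = 35.43 mm.
M_n = T(d − a/2) = 478.8 kN × (920 − 17.715) mm = 432.01 kN·m.
φM_n = 0.90 × 432.01 = 388.81 kN·m.

φM_n ≈ 389 kN·m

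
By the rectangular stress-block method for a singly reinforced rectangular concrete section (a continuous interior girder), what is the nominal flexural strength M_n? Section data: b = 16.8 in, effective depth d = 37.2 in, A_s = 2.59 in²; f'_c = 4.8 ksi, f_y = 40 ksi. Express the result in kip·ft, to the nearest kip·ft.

T = A_s f_y = 2.59 × 40 = 103.6 kips.
a = T/(0.85 f'_c b) = 103.6/(0.85 × 4.8 × 16.8) = 1.511 in.
M_n = T(d − a/2) = 103.6 × (37.2 − 0.7555) = 3775.7 kip·in = 3775.7/12 = 314.64 kip·ft.

M_n ≈ 315 kip·ft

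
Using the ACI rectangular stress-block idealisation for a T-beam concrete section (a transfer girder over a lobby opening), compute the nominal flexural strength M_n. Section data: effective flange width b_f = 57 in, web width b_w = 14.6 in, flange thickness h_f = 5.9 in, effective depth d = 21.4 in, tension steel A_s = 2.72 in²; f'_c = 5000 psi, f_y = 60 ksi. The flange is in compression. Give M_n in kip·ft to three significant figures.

M_n ≈ 286 kip·ft

Tension: T = A_s f_y = 2.72 × 60 = 163.2 kips.
Try a within the flange: a = T/(0.85 f'_c b_f) = 163.2/(0.85 × 5 × 57) = 0.674 in.
Since a = 0.674 ≤ h_f = 5.9 in, the stress block lies entirely in the flange; analyse as a rectangular beam of width b_f.
M_n = T(d − a/2) = 163.2 × (21.4 − 0.337) = 3437.5 kip·in.
M_n = 3437.5/12 = 286.46 kip·ft.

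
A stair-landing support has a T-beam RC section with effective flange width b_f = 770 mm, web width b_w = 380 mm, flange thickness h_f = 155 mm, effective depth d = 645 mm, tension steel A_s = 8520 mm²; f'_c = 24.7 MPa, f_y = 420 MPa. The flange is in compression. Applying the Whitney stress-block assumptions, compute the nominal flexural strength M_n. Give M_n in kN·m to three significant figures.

Tension: T = A_s f_y = 8520 × 420 = 3578400 N.
Try a within the flange: a = T/(0.85 f'_c b_f) = 3578400/(0.85 × 24.7 × 770) = 221.35 mm.
a = 221.35 > h_f = 155 mm: the block extends into the web. Split into flange-overhang and web parts.
C_f = 0.85 f'_c (b_f − b_w) h_f = 0.85 × 24.7 × (770 − 380) × 155 = 1269148 N.
Remaining web compression depth: a_w = (T − C_f)/(0.85 f'_c b_w) = (3578400 − 1269148)/(0.85 × 24.7 × 380) = 289.45 mm.
M_n = C_f(d − h_f/2) + (T − C_f)(d − a_w/2) = 1269148 × (645 − 77.5) + 2309252 × (645 − 144.725) = 720.24 + 1155.26 = 1875.50 × 10⁶ N·mm.
M_n = 1875.50 kN·m.

M_n ≈ 1880 kN·m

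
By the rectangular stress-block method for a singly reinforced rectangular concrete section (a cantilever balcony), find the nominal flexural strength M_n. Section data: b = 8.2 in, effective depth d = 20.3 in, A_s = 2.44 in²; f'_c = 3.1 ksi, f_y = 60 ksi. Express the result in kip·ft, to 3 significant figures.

T = A_s f_y = 2.44 × 60 = 146.4 kips.
a = T/(0.85 f'_c b) = 146.4/(0.85 × 3.1 × 8.2) = 6.776 in.
M_n = T(d − a/2) = 146.4 × (20.3 − 3.388) = 2475.9 kip·in = 2475.9/12 = 206.33 kip·ft.

M_n ≈ 206 kip·ft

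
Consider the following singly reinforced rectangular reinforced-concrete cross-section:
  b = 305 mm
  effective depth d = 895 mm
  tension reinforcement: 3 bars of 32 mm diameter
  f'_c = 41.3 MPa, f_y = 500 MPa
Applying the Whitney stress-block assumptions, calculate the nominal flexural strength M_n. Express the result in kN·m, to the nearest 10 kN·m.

M_n ≈ 1010 kN·m

A_s = 3 × 804 = 2412 mm².
T = A_s f_y = 2412 × 500 = 1206000 N = 1206 kN.
From C = T: a = T/(0.85 f'_c b) = 1206000/(0.85 × 41.3 × 305) = 112.64 mm.
M_n = T(d − a/2) = 1206 kN × (895 − 56.32) mm = 1011.45 kN·m.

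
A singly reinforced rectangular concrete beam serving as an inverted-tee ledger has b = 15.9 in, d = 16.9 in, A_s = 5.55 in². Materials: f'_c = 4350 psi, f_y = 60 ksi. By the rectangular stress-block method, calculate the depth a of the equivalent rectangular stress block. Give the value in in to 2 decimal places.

T = A_s f_y = 5.55 × 60 = 333 kips.
a = T/(0.85 f'_c b) = 333/(0.85 × 4.35 × 15.9) = 5.66 in.

a ≈ 5.66 in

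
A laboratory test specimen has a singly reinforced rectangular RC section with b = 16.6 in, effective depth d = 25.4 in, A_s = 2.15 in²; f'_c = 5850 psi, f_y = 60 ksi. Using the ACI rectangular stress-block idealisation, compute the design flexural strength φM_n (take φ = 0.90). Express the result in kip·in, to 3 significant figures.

φM_n ≈ 2860 kip·in

T = A_s f_y = 2.15 × 60 = 129 kips.
a = T/(0.85 f'_c b) = 129/(0.85 × 5.85 × 16.6) = 1.563 in.
M_n = T(d − a/2) = 129 × (25.4 − 0.7815) = 3175.8 kip·in.
φM_n = 0.90 × 3175.8 = 2858.2 kip·in.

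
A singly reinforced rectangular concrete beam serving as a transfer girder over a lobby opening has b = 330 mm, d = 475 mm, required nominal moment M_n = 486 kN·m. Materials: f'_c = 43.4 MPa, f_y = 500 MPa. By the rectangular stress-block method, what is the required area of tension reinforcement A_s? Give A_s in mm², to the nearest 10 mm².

With M_n = 0.85 f'_c a b (d − a/2), solve the quadratic for a:
a = d − √(d² − 2M_n/(0.85 f'_c b)) = 475 − √(475² − 2 × 486×10⁶/(0.85 × 43.4 × 330)) = 93.19 mm.
A_s = 0.85 f'_c a b / f_y = 0.85 × 43.4 × 93.19 × 330 / 500 = 2268.9 mm².

A_s ≈ 2270 mm²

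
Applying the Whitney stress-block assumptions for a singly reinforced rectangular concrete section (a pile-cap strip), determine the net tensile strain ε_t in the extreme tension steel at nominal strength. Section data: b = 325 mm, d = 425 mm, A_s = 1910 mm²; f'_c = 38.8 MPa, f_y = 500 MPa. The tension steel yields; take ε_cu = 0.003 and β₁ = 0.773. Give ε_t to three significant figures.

a = A_s f_y/(0.85 f'_c b) = 89.10 mm.
β₁ = 0.773, so c = a/β₁ = 89.10/0.773 = 115.27 mm.
From the linear strain diagram with ε_cu = 0.003: ε_t = 0.003 (d − c)/c = 0.003 × (425 − 115.27)/115.27 = 0.00806.
Since ε_t ≥ 0.005, the section is tension-controlled.

ε_t ≈ 0.00806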